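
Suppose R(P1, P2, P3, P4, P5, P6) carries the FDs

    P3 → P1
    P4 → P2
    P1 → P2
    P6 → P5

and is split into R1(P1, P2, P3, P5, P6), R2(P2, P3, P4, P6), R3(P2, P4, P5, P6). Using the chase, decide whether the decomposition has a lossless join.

Chase test. Columns are P1, P2, P3, P4, P5, P6; row i has aⱼ where attribute j ∈ Ri, else bᵢⱼ.
Initial tableau (one row per fragment):
  row 1: a1 a2 a3 b14 a5 a6
  row 2: b21 a2 a3 a4 b25 a6
  row 3: b31 a2 b33 a4 a5 a6
Rows 1 and 2 agree on P3; apply P3→P1 and equate their P1 entries.
Rows 1 and 2 agree on P6; apply P6→P5 and equate their P5 entries.
Row 2 is now all distinguished symbols — the join is lossless.

Yes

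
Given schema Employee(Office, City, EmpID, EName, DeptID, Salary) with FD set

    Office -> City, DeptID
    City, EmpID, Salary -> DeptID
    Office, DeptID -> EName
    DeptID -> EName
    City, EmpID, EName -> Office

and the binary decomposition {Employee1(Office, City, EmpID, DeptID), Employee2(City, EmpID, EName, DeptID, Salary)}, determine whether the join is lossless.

Yes

Common attributes: Employee1 ∩ Employee2 = {City, EmpID, DeptID}.
Closure of {City, EmpID, DeptID}: DeptID → EName applies, adding EName; City, EmpID, EName → Office applies, adding Office. So (City, EmpID, DeptID)⁺ = {Office, City, EmpID, EName, DeptID}.
This closure contains every attribute of Employee1, so Employee1 ∩ Employee2 → Employee1. The join is lossless.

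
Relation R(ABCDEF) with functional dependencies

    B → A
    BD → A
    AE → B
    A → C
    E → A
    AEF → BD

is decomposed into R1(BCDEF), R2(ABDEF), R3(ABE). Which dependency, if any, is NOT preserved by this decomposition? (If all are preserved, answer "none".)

Check A → C: no single fragment contains all of {AC}, and the restricted closure of {A} across the fragments never reaches {C}.
B → A is preserved.
BD → A is preserved.
AE → B is preserved.
E → A is preserved.
AEF → BD is preserved.

A → C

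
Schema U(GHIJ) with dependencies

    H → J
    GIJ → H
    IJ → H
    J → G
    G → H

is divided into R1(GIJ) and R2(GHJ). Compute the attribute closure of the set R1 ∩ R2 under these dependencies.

GHJ

R1 ∩ R2 = {GJ}.
G → H applies, adding H
Closure: {GHJ}.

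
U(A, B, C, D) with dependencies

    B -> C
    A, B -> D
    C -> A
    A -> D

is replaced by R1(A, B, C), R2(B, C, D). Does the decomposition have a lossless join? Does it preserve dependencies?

lossless but not dependency-preserving

Lossless test: (B, C)⁺ = {A, B, C, D}, which contains all of one fragment — lossless.
Dependency preservation: the restricted closure of {A} across the fragments never reaches {D}, so A → D cannot be enforced without a join — not preserved.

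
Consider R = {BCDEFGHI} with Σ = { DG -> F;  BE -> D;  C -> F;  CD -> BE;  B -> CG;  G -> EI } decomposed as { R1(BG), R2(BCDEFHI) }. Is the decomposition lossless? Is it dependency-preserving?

Lossless test: (B)⁺ = {BCDEFGI}, which contains all of one fragment — lossless.
Dependency preservation: the restricted closure of {DG} across the fragments never reaches {F}, so DG → F cannot be enforced without a join — not preserved.

lossless but not dependency-preserving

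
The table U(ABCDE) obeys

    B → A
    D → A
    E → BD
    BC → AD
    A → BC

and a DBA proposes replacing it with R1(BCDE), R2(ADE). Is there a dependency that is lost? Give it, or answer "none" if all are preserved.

B → A: restricted closure across fragments reaches A.
D → A lies within R2.
E → BD lies within R1.
BC → AD: restricted closure across fragments reaches AD.
A → BC: restricted closure across fragments reaches BC.
Every dependency is enforceable on the fragments, so the decomposition is dependency-preserving.

none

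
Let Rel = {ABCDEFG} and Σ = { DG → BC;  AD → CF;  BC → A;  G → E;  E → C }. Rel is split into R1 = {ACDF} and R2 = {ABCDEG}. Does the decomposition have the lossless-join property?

Yes

Common attributes: R1 ∩ R2 = {ACD}.
Closure of {ACD}: AD → CF applies, adding F. So (ACD)⁺ = {ACDF}.
This closure contains every attribute of R1, so R1 ∩ R2 → R1. The join is lossless.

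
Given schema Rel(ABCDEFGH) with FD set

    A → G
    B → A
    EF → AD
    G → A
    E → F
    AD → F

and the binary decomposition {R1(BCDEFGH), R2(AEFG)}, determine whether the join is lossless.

Yes

Common attributes: R1 ∩ R2 = {EFG}.
Closure of {EFG}: EF → AD applies, adding AD. So (EFG)⁺ = {ADEFG}.
This closure contains every attribute of R2, so R1 ∩ R2 → R2. The join is lossless.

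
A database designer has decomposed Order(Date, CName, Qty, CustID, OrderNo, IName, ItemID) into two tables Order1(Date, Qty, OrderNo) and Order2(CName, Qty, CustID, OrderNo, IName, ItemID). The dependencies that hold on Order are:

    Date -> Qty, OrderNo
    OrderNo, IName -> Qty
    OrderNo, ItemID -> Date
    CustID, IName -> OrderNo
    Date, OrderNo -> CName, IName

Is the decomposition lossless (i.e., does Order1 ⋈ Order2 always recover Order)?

Common attributes: Order1 ∩ Order2 = {Qty, OrderNo}.
No dependency enlarges {Qty, OrderNo}, so (Qty, OrderNo)⁺ = {Qty, OrderNo}.
The closure contains neither all of Order1 = {Date, Qty, OrderNo} nor all of Order2 = {CName, Qty, CustID, OrderNo, IName, ItemID}, so the common attributes are not a superkey of either fragment. The join is lossy.

No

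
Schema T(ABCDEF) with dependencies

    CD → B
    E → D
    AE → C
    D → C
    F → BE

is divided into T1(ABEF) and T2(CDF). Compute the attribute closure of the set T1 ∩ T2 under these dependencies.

T1 ∩ T2 = {F}.
F → BE applies, adding BE
E → D applies, adding D
D → C applies, adding C
Closure: {BCDEF}.

BCDEF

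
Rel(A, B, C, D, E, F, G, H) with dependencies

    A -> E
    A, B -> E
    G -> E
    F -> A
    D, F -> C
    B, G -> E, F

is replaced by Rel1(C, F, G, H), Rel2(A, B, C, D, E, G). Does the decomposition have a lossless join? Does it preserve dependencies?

lossy and not dependency-preserving

Lossless test: (C, G)⁺ = {C, E, G}, which is a superkey of neither fragment — lossy.
Dependency preservation: the restricted closure of {F} across the fragments never reaches {A}, so F → A cannot be enforced without a join — not preserved.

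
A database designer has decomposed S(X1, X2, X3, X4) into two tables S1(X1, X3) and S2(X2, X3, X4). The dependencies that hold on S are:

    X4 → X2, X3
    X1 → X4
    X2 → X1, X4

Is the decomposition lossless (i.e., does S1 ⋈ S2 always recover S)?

No

Common attributes: S1 ∩ S2 = {X3}.
No dependency enlarges {X3}, so (X3)⁺ = {X3}.
The closure contains neither all of S1 = {X1, X3} nor all of S2 = {X2, X3, X4}, so the common attributes are not a superkey of either fragment. The join is lossy.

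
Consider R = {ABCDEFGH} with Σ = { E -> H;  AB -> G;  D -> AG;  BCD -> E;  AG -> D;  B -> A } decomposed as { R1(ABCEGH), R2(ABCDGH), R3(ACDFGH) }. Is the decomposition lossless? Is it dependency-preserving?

Lossless test (chase): Rows 1 and 2 agree on AG; apply AG→D and equate their D entries. Rows 1 and 2 agree on BCD; apply BCD→E and equate their E entries. No row becomes fully distinguished — the join is lossy.
Dependency preservation: BCD → E is not contained in any single fragment, but the restricted closure of its left-hand side across the fragments still reaches the right-hand side; the remaining FDs each lie inside some fragment. All dependencies are preserved.

lossy but dependency-preserving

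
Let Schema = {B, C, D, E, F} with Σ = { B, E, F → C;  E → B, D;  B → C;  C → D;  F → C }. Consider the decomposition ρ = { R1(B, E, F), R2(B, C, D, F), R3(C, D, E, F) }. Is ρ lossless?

Chase test. Columns are B, C, D, E, F; row i has aⱼ where attribute j ∈ Ri, else bᵢⱼ.
Initial tableau (one row per fragment):
  row 1: a1 b12 b13 a4 a5
  row 2: a1 a2 a3 b24 a5
  row 3: b31 a2 a3 a4 a5
Rows 1 and 3 agree on E; apply E→B, D and equate their B, D entries.
Rows 1 and 2 agree on B; apply B→C and equate their C entries.
Row 1 is now all distinguished symbols — the join is lossless.

Yes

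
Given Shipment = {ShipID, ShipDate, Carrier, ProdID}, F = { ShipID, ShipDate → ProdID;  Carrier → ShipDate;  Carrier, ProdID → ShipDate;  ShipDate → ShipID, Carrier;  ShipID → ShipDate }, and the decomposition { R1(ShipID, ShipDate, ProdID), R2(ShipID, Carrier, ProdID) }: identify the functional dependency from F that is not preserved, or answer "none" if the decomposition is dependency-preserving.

ShipID, ShipDate → ProdID lies within R1.
Carrier → ShipDate: restricted closure across fragments reaches ShipDate.
Carrier, ProdID → ShipDate: restricted closure across fragments reaches ShipDate.
ShipDate → ShipID, Carrier: restricted closure across fragments reaches ShipID, Carrier.
ShipID → ShipDate lies within R1.
Every dependency is enforceable on the fragments, so the decomposition is dependency-preserving.

none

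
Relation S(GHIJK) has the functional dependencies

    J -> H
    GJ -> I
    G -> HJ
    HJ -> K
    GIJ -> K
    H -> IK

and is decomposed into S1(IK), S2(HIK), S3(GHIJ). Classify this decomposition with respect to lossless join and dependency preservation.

lossless and dependency-preserving

Lossless test (chase): Rows 2 and 3 agree on H; apply H→IK and equate their IK entries. Row 3 is now all distinguished symbols — the join is lossless.
Dependency preservation: HJ → K; GIJ → K are not contained in any single fragment, but the restricted closure of each left-hand side across the fragments still reaches the right-hand side; the remaining FDs each lie inside some fragment. All dependencies are preserved.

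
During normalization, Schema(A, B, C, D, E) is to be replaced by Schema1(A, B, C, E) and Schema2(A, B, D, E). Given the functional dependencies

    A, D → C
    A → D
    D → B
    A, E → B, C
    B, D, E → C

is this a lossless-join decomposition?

Common attributes: Schema1 ∩ Schema2 = {A, B, E}.
Closure of {A, B, E}: A → D applies, adding D; A, E → B, C applies, adding C. So (A, B, E)⁺ = {A, B, C, D, E}.
This closure contains every attribute of Schema1, so Schema1 ∩ Schema2 → Schema1. The join is lossless.

Yes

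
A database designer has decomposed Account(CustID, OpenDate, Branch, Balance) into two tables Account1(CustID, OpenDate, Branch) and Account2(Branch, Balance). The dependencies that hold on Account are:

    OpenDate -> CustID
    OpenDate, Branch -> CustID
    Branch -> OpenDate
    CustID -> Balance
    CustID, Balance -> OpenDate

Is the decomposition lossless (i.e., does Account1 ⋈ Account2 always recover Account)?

Yes

Common attributes: Account1 ∩ Account2 = {Branch}.
Closure of {Branch}: Branch → OpenDate applies, adding OpenDate; OpenDate → CustID applies, adding CustID; CustID → Balance applies, adding Balance. So (Branch)⁺ = {CustID, OpenDate, Branch, Balance}.
This closure contains every attribute of Account1, so Account1 ∩ Account2 → Account1. The join is lossless.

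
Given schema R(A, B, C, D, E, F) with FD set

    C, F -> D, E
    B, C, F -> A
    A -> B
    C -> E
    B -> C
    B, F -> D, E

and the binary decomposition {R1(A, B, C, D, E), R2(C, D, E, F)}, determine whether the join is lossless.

No

Common attributes: R1 ∩ R2 = {C, D, E}.
No dependency enlarges {C, D, E}, so (C, D, E)⁺ = {C, D, E}.
The closure contains neither all of R1 = {A, B, C, D, E} nor all of R2 = {C, D, E, F}, so the common attributes are not a superkey of either fragment. The join is lossy.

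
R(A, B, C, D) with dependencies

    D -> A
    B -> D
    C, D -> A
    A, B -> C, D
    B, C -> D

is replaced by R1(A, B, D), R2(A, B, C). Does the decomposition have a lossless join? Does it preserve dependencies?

lossless and dependency-preserving

Lossless test: (A, B)⁺ = {A, B, C, D}, which contains all of one fragment — lossless.
Dependency preservation: C, D → A; A, B → C, D; B, C → D are not contained in any single fragment, but the restricted closure of each left-hand side across the fragments still reaches the right-hand side; the remaining FDs each lie inside some fragment. All dependencies are preserved.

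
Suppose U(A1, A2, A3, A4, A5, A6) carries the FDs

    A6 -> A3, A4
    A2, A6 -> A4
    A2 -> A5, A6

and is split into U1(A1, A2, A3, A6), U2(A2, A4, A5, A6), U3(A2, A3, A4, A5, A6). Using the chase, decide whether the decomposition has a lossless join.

Yes

Chase test. Columns are A1, A2, A3, A4, A5, A6; row i has aⱼ where attribute j ∈ Ui, else bᵢⱼ.
Initial tableau (one row per fragment):
  row 1: a1 a2 a3 b14 b15 a6
  row 2: b21 a2 b23 a4 a5 a6
  row 3: b31 a2 a3 a4 a5 a6
Rows 1 and 2 agree on A6; apply A6→A3, A4 and equate their A3, A4 entries.
Rows 1 and 2 agree on A2; apply A2→A5, A6 and equate their A5, A6 entries.
Row 1 is now all distinguished symbols — the join is lossless.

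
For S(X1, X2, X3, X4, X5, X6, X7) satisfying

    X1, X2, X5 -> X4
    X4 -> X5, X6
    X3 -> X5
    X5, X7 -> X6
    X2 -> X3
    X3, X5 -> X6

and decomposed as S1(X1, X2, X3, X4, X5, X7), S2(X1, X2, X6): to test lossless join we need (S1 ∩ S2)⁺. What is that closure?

S1 ∩ S2 = {X1, X2}.
X2 → X3 applies, adding X3
X3 → X5 applies, adding X5
X3, X5 → X6 applies, adding X6
X1, X2, X5 → X4 applies, adding X4
Closure: {X1, X2, X3, X4, X5, X6}.

X1, X2, X3, X4, X5, X6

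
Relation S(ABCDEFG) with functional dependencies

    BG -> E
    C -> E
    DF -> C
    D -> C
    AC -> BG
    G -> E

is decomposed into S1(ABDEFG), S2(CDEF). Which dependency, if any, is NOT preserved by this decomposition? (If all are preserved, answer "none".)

Check AC → BG: no single fragment contains all of {ABCG}, and the restricted closure of {AC} across the fragments never reaches {BG}.
BG → E is preserved.
C → E is preserved.
DF → C is preserved.
D → C is preserved.
G → E is preserved.

AC -> BG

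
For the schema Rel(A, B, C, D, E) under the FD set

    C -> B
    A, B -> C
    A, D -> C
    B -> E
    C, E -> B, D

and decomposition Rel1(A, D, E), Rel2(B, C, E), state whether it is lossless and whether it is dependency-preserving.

Lossless test: (E)⁺ = {E}, which is a superkey of neither fragment — lossy.
Dependency preservation: the restricted closure of {A, B} across the fragments never reaches {C}, so A, B → C cannot be enforced without a join — not preserved.

lossy and not dependency-preserving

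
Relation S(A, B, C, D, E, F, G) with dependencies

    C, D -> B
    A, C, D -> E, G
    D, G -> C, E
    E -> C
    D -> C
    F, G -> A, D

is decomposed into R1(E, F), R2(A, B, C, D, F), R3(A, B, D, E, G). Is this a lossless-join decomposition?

Yes

Chase test. Columns are A, B, C, D, E, F, G; row i has aⱼ where attribute j ∈ Ri, else bᵢⱼ.
Initial tableau (one row per fragment):
  row 1: b11 b12 b13 b14 a5 a6 b17
  row 2: a1 a2 a3 a4 b25 a6 b27
  row 3: a1 a2 b33 a4 a5 b36 a7
Rows 1 and 3 agree on E; apply E→C and equate their C entries.
Rows 2 and 3 agree on D; apply D→C and equate their C entries.
Rows 2 and 3 agree on A, C, D; apply A, C, D→E, G and equate their E, G entries.
Row 2 is now all distinguished symbols — the join is lossless.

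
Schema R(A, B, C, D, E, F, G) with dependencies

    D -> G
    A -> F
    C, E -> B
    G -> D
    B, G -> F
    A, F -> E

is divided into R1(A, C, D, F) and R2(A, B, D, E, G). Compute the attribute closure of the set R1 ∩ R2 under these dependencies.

A, D, E, F, G

R1 ∩ R2 = {A, D}.
D → G applies, adding G
A → F applies, adding F
A, F → E applies, adding E
Closure: {A, D, E, F, G}.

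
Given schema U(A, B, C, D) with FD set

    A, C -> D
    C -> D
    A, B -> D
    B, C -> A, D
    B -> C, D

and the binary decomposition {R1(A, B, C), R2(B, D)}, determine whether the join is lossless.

Common attributes: R1 ∩ R2 = {B}.
Closure of {B}: B → C, D applies, adding C, D; B, C → A, D applies, adding A. So (B)⁺ = {A, B, C, D}.
This closure contains every attribute of R1, so R1 ∩ R2 → R1. The join is lossless.

Yes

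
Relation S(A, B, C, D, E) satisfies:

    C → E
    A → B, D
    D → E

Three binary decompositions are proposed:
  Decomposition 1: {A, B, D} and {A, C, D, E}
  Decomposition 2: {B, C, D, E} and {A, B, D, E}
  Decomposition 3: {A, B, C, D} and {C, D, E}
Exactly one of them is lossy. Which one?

Decomposition 1: common = {A, D}, closure = {A, B, D, E} → lossless.
Decomposition 2: common = {B, D, E}, closure = {B, D, E} → lossy.
Decomposition 3: common = {C, D}, closure = {C, D, E} → lossless.

Decomposition 2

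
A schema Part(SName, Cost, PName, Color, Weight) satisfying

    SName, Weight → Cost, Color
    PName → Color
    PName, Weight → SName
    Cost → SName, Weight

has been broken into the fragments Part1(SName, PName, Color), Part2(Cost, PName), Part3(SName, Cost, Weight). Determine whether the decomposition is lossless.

Yes

Chase test. Columns are SName, Cost, PName, Color, Weight; row i has aⱼ where attribute j ∈ Parti, else bᵢⱼ.
Initial tableau (one row per fragment):
  row 1: a1 b12 a3 a4 b15
  row 2: b21 a2 a3 b24 b25
  row 3: a1 a2 b33 b34 a5
Rows 1 and 2 agree on PName; apply PName→Color and equate their Color entries.
Rows 2 and 3 agree on Cost; apply Cost→SName, Weight and equate their SName, Weight entries.
Rows 2 and 3 agree on SName, Weight; apply SName, Weight→Cost, Color and equate their Cost, Color entries.
Row 2 is now all distinguished symbols — the join is lossless.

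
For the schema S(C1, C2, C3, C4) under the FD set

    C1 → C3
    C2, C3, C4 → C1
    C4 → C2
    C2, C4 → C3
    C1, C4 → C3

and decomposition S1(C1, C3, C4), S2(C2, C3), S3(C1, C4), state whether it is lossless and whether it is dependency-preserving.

Lossless test (chase): Rows 1 and 3 agree on C1; apply C1→C3 and equate their C3 entries. Rows 1 and 3 agree on C4; apply C4→C2 and equate their C2 entries. No row becomes fully distinguished — the join is lossy.
Dependency preservation: the restricted closure of {C4} across the fragments never reaches {C2}, so C4 → C2 cannot be enforced without a join — not preserved.

lossy and not dependency-preserving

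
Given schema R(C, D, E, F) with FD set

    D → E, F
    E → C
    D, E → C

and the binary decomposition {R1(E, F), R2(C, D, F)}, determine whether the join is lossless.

Common attributes: R1 ∩ R2 = {F}.
No dependency enlarges {F}, so (F)⁺ = {F}.
The closure contains neither all of R1 = {E, F} nor all of R2 = {C, D, F}, so the common attributes are not a superkey of either fragment. The join is lossy.

No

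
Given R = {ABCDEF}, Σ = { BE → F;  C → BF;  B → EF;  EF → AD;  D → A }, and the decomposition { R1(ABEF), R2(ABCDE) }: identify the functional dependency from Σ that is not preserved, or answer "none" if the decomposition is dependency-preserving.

Check EF → AD: no single fragment contains all of {ADEF}, and the restricted closure of {EF} across the fragments never reaches {AD}.
BE → F is preserved.
C → BF is preserved.
B → EF is preserved.
D → A is preserved.

EF → AD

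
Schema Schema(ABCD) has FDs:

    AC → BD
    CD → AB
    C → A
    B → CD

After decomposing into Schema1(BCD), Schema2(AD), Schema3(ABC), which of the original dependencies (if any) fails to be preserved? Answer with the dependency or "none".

none

AC → BD: restricted closure across fragments reaches BD.
CD → AB: restricted closure across fragments reaches AB.
C → A lies within Schema3.
B → CD lies within Schema1.
Every dependency is enforceable on the fragments, so the decomposition is dependency-preserving.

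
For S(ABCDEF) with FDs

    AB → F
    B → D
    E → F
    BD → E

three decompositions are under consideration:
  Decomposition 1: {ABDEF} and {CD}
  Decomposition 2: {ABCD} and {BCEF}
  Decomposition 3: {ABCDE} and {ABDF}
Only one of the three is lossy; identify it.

Decomposition 1: common = {D}, closure = {D} → lossy.
Decomposition 2: common = {BC}, closure = {BCDEF} → lossless.
Decomposition 3: common = {ABD}, closure = {ABDEF} → lossless.

Decomposition 1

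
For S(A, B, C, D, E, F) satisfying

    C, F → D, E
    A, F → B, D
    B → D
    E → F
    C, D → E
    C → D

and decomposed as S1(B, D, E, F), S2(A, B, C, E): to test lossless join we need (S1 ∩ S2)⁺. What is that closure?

S1 ∩ S2 = {B, E}.
B → D applies, adding D
E → F applies, adding F
Closure: {B, D, E, F}.

B, D, E, F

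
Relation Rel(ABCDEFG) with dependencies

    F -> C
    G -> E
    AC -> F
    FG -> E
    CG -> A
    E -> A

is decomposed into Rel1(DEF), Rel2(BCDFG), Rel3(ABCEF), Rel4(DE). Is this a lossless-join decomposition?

No

Chase test. Columns are ABCDEFG; row i has aⱼ where attribute j ∈ Reli, else bᵢⱼ.
Initial tableau (one row per fragment):
  row 1: b11 b12 b13 a4 a5 a6 b17
  row 2: b21 a2 a3 a4 b25 a6 a7
  row 3: a1 a2 a3 b34 a5 a6 b37
  row 4: b41 b42 b43 a4 a5 b46 b47
Rows 1 and 2 agree on F; apply F→C and equate their C entries.
Rows 1 and 3 agree on E; apply E→A and equate their A entries.
Rows 1 and 4 agree on E; apply E→A and equate their A entries.
No row becomes fully distinguished — the join is lossy.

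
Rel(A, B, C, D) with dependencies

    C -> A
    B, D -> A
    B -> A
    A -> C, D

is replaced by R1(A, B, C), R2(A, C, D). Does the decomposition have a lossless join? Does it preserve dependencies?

lossless and dependency-preserving

Lossless test: (A, C)⁺ = {A, C, D}, which contains all of one fragment — lossless.
Dependency preservation: B, D → A is not contained in any single fragment, but the restricted closure of its left-hand side across the fragments still reaches the right-hand side; the remaining FDs each lie inside some fragment. All dependencies are preserved.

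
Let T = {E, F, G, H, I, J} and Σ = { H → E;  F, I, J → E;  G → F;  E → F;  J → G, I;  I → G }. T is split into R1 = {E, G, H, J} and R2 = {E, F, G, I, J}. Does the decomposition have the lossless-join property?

Common attributes: R1 ∩ R2 = {E, G, J}.
Closure of {E, G, J}: G → F applies, adding F; J → G, I applies, adding I. So (E, G, J)⁺ = {E, F, G, I, J}.
This closure contains every attribute of R2, so R1 ∩ R2 → R2. The join is lossless.

Yes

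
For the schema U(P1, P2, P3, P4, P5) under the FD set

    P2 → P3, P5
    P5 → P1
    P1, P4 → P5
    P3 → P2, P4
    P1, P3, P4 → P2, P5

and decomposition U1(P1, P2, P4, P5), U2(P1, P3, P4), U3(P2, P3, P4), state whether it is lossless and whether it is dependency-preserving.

lossless and dependency-preserving

Lossless test (chase): Rows 1 and 3 agree on P2; apply P2→P3, P5 and equate their P3, P5 entries. Rows 1 and 3 agree on P5; apply P5→P1 and equate their P1 entries. Rows 1 and 2 agree on P1, P4; apply P1, P4→P5 and equate their P5 entries. Rows 1 and 2 agree on P3; apply P3→P2, P4 and equate their P2, P4 entries. Row 1 is now all distinguished symbols — the join is lossless.
Dependency preservation: P2 → P3, P5; P1, P3, P4 → P2, P5 are not contained in any single fragment, but the restricted closure of each left-hand side across the fragments still reaches the right-hand side; the remaining FDs each lie inside some fragment. All dependencies are preserved.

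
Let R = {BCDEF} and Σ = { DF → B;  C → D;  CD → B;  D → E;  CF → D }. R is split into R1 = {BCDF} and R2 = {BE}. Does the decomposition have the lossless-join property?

No

Common attributes: R1 ∩ R2 = {B}.
No dependency enlarges {B}, so (B)⁺ = {B}.
The closure contains neither all of R1 = {BCDF} nor all of R2 = {BE}, so the common attributes are not a superkey of either fragment. The join is lossy.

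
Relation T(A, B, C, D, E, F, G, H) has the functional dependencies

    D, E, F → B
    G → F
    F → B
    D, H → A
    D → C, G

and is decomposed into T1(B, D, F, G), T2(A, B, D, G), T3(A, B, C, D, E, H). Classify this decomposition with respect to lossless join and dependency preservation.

lossless and dependency-preserving

Lossless test (chase): Rows 1 and 2 agree on G; apply G→F and equate their F entries. Rows 1 and 2 agree on D; apply D→C, G and equate their C, G entries. Rows 1 and 3 agree on D; apply D→C, G and equate their C, G entries. Rows 1 and 3 agree on G; apply G→F and equate their F entries. Row 3 is now all distinguished symbols — the join is lossless.
Dependency preservation: D, E, F → B; D → C, G are not contained in any single fragment, but the restricted closure of each left-hand side across the fragments still reaches the right-hand side; the remaining FDs each lie inside some fragment. All dependencies are preserved.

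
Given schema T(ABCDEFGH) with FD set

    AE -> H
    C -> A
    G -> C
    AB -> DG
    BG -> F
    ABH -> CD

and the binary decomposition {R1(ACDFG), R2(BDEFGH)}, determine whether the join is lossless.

Common attributes: R1 ∩ R2 = {DFG}.
Closure of {DFG}: G → C applies, adding C; C → A applies, adding A. So (DFG)⁺ = {ACDFG}.
This closure contains every attribute of R1, so R1 ∩ R2 → R1. The join is lossless.

Yes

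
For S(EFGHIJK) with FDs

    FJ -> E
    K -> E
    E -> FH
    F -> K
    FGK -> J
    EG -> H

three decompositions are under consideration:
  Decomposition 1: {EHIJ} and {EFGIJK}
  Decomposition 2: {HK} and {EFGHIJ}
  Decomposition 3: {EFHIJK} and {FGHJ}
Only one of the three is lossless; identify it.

Decomposition 1: common = {EIJ}, closure = {EFHIJK} → lossless.
Decomposition 2: common = {H}, closure = {H} → lossy.
Decomposition 3: common = {FHJ}, closure = {EFHJK} → lossy.

Decomposition 1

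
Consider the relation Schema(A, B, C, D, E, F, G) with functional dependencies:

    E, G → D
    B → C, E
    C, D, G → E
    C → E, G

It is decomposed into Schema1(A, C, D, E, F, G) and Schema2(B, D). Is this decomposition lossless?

No

Common attributes: Schema1 ∩ Schema2 = {D}.
No dependency enlarges {D}, so (D)⁺ = {D}.
The closure contains neither all of Schema1 = {A, C, D, E, F, G} nor all of Schema2 = {B, D}, so the common attributes are not a superkey of either fragment. The join is lossy.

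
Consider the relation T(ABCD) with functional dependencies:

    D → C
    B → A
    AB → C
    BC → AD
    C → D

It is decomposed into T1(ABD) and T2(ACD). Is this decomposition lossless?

Yes

Common attributes: T1 ∩ T2 = {AD}.
Closure of {AD}: D → C applies, adding C. So (AD)⁺ = {ACD}.
This closure contains every attribute of T2, so T1 ∩ T2 → T2. The join is lossless.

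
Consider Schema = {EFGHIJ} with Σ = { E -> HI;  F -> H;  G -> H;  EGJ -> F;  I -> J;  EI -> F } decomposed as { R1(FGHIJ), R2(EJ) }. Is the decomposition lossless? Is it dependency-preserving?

lossy and not dependency-preserving

Lossless test: (J)⁺ = {J}, which is a superkey of neither fragment — lossy.
Dependency preservation: the restricted closure of {E} across the fragments never reaches {HI}, so E → HI cannot be enforced without a join — not preserved.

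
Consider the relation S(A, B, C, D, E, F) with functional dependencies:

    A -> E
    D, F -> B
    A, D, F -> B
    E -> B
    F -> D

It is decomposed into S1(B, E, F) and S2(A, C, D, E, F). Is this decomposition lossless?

Common attributes: S1 ∩ S2 = {E, F}.
Closure of {E, F}: E → B applies, adding B; F → D applies, adding D. So (E, F)⁺ = {B, D, E, F}.
This closure contains every attribute of S1, so S1 ∩ S2 → S1. The join is lossless.

Yes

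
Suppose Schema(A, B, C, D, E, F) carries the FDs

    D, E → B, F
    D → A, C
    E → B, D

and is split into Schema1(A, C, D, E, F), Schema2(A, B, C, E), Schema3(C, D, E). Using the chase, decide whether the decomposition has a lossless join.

Chase test. Columns are A, B, C, D, E, F; row i has aⱼ where attribute j ∈ Schemai, else bᵢⱼ.
Initial tableau (one row per fragment):
  row 1: a1 b12 a3 a4 a5 a6
  row 2: a1 a2 a3 b24 a5 b26
  row 3: b31 b32 a3 a4 a5 b36
Rows 1 and 3 agree on D, E; apply D, E→B, F and equate their B, F entries.
Rows 1 and 3 agree on D; apply D→A, C and equate their A, C entries.
Rows 1 and 2 agree on E; apply E→B, D and equate their B, D entries.
Rows 1 and 2 agree on D, E; apply D, E→B, F and equate their B, F entries.
Row 1 is now all distinguished symbols — the join is lossless.

Yes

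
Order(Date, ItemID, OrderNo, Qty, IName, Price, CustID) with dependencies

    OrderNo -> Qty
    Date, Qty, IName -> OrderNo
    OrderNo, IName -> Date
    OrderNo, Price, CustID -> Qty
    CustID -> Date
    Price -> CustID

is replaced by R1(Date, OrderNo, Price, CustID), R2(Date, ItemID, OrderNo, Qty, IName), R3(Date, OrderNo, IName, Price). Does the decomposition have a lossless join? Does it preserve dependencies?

Lossless test (chase): Rows 1 and 2 agree on OrderNo; apply OrderNo→Qty and equate their Qty entries. Rows 1 and 3 agree on OrderNo; apply OrderNo→Qty and equate their Qty entries. Rows 1 and 3 agree on Price; apply Price→CustID and equate their CustID entries. No row becomes fully distinguished — the join is lossy.
Dependency preservation: OrderNo, Price, CustID → Qty is not contained in any single fragment, but the restricted closure of its left-hand side across the fragments still reaches the right-hand side; the remaining FDs each lie inside some fragment. All dependencies are preserved.

lossy but dependency-preserving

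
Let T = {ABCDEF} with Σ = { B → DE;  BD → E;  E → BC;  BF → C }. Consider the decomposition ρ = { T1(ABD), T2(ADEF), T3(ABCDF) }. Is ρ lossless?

No

Chase test. Columns are ABCDEF; row i has aⱼ where attribute j ∈ Ti, else bᵢⱼ.
Initial tableau (one row per fragment):
  row 1: a1 a2 b13 a4 b15 b16
  row 2: a1 b22 b23 a4 a5 a6
  row 3: a1 a2 a3 a4 b35 a6
Rows 1 and 3 agree on B; apply B→DE and equate their DE entries.
Rows 1 and 3 agree on E; apply E→BC and equate their BC entries.
No row becomes fully distinguished — the join is lossy.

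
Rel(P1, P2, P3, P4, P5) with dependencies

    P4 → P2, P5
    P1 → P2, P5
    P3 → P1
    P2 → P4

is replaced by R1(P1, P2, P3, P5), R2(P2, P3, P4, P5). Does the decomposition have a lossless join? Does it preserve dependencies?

lossless and dependency-preserving

Lossless test: (P2, P3, P5)⁺ = {P1, P2, P3, P4, P5}, which contains all of one fragment — lossless.
Dependency preservation: every FD's attributes lie within a single fragment, so each can be enforced locally — preserved.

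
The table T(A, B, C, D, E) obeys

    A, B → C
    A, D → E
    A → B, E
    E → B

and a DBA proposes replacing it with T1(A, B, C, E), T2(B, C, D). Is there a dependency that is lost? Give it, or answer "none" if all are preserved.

A, B → C lies within T1.
A, D → E: restricted closure across fragments reaches E.
A → B, E lies within T1.
E → B lies within T1.
Every dependency is enforceable on the fragments, so the decomposition is dependency-preserving.

none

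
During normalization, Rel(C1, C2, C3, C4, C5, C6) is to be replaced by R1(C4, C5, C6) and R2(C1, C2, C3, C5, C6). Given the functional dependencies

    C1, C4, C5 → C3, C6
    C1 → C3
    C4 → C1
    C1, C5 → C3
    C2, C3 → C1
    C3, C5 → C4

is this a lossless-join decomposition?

No

Common attributes: R1 ∩ R2 = {C5, C6}.
No dependency enlarges {C5, C6}, so (C5, C6)⁺ = {C5, C6}.
The closure contains neither all of R1 = {C4, C5, C6} nor all of R2 = {C1, C2, C3, C5, C6}, so the common attributes are not a superkey of either fragment. The join is lossy.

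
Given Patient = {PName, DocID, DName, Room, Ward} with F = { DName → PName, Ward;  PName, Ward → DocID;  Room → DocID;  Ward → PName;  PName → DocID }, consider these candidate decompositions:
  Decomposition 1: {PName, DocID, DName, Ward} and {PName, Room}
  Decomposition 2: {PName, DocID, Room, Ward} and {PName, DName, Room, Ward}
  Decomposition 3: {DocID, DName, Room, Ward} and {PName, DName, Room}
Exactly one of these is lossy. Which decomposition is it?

Decomposition 1: common = {PName}, closure = {PName, DocID} → lossy.
Decomposition 2: common = {PName, Room, Ward}, closure = {PName, DocID, Room, Ward} → lossless.
Decomposition 3: common = {DName, Room}, closure = {PName, DocID, DName, Room, Ward} → lossless.

Decomposition 1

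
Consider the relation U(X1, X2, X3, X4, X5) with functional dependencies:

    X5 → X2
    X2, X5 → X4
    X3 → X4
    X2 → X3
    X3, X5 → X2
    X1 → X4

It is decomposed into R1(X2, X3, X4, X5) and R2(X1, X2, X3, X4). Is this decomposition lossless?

Common attributes: R1 ∩ R2 = {X2, X3, X4}.
No dependency enlarges {X2, X3, X4}, so (X2, X3, X4)⁺ = {X2, X3, X4}.
The closure contains neither all of R1 = {X2, X3, X4, X5} nor all of R2 = {X1, X2, X3, X4}, so the common attributes are not a superkey of either fragment. The join is lossy.

No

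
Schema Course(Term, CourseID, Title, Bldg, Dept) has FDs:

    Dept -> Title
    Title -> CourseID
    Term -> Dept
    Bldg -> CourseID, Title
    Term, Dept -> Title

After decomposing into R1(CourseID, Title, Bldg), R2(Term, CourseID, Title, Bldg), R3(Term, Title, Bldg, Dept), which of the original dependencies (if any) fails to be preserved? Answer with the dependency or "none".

none

Dept → Title lies within R3.
Title → CourseID lies within R1.
Term → Dept lies within R3.
Bldg → CourseID, Title lies within R1.
Term, Dept → Title lies within R3.
Every dependency is enforceable on the fragments, so the decomposition is dependency-preserving.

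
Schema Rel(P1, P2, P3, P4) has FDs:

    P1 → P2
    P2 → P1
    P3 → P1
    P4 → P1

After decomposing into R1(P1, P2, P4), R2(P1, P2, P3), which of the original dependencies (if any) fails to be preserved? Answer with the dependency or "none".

none

P1 → P2 lies within R1.
P2 → P1 lies within R1.
P3 → P1 lies within R2.
P4 → P1 lies within R1.
Every dependency is enforceable on the fragments, so the decomposition is dependency-preserving.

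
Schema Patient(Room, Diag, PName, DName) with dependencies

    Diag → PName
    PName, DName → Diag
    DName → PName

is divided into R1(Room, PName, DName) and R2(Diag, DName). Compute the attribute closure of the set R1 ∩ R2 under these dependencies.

R1 ∩ R2 = {DName}.
DName → PName applies, adding PName
PName, DName → Diag applies, adding Diag
Closure: {Diag, PName, DName}.

Diag, PName, DName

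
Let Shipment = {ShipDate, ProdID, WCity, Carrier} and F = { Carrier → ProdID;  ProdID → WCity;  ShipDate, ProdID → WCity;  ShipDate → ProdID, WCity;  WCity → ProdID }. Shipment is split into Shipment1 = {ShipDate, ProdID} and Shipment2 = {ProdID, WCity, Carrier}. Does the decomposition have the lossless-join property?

Common attributes: Shipment1 ∩ Shipment2 = {ProdID}.
Closure of {ProdID}: ProdID → WCity applies, adding WCity. So (ProdID)⁺ = {ProdID, WCity}.
The closure contains neither all of Shipment1 = {ShipDate, ProdID} nor all of Shipment2 = {ProdID, WCity, Carrier}, so the common attributes are not a superkey of either fragment. The join is lossy.

No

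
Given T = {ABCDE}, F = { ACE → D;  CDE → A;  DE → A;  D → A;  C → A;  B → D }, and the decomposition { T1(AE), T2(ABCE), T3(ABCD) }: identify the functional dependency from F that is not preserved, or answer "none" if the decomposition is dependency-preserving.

Check ACE → D: no single fragment contains all of {ACDE}, and the restricted closure of {ACE} across the fragments never reaches {D}.
CDE → A is preserved.
DE → A is preserved.
D → A is preserved.
C → A is preserved.
B → D is preserved.

ACE → D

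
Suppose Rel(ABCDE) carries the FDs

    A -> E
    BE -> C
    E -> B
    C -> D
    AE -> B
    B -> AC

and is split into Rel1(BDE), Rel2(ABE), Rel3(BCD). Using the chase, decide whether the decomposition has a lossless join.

Chase test. Columns are ABCDE; row i has aⱼ where attribute j ∈ Reli, else bᵢⱼ.
Initial tableau (one row per fragment):
  row 1: b11 a2 b13 a4 a5
  row 2: a1 a2 b23 b24 a5
  row 3: b31 a2 a3 a4 b35
Rows 1 and 2 agree on BE; apply BE→C and equate their C entries.
Rows 1 and 2 agree on C; apply C→D and equate their D entries.
Rows 1 and 2 agree on B; apply B→AC and equate their AC entries.
Rows 1 and 3 agree on B; apply B→AC and equate their AC entries.
Rows 1 and 3 agree on A; apply A→E and equate their E entries.
Row 1 is now all distinguished symbols — the join is lossless.

Yes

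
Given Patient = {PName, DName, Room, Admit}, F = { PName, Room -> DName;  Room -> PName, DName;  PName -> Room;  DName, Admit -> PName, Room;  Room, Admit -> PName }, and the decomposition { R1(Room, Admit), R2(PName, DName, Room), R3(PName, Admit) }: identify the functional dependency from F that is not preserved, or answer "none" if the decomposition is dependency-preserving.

DName, Admit -> PName, Room

Check DName, Admit → PName, Room: no single fragment contains all of {PName, DName, Room, Admit}, and the restricted closure of {DName, Admit} across the fragments never reaches {PName, Room}.
PName, Room → DName is preserved.
Room → PName, DName is preserved.
PName → Room is preserved.
Room, Admit → PName is preserved.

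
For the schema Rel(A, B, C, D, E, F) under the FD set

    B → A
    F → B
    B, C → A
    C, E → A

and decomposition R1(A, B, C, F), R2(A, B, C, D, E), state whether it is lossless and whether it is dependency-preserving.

Lossless test: (A, B, C)⁺ = {A, B, C}, which is a superkey of neither fragment — lossy.
Dependency preservation: every FD's attributes lie within a single fragment, so each can be enforced locally — preserved.

lossy but dependency-preserving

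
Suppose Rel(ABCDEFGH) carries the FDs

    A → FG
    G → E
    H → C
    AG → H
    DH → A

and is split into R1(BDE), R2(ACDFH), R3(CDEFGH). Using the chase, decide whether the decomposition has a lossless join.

Chase test. Columns are ABCDEFGH; row i has aⱼ where attribute j ∈ Ri, else bᵢⱼ.
Initial tableau (one row per fragment):
  row 1: b11 a2 b13 a4 a5 b16 b17 b18
  row 2: a1 b22 a3 a4 b25 a6 b27 a8
  row 3: b31 b32 a3 a4 a5 a6 a7 a8
Rows 2 and 3 agree on DH; apply DH→A and equate their A entries.
Rows 2 and 3 agree on A; apply A→FG and equate their FG entries.
Rows 2 and 3 agree on G; apply G→E and equate their E entries.
No row becomes fully distinguished — the join is lossy.

No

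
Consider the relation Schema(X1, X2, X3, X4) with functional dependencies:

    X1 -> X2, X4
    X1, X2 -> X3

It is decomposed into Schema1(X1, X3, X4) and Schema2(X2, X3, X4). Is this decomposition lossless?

No

Common attributes: Schema1 ∩ Schema2 = {X3, X4}.
No dependency enlarges {X3, X4}, so (X3, X4)⁺ = {X3, X4}.
The closure contains neither all of Schema1 = {X1, X3, X4} nor all of Schema2 = {X2, X3, X4}, so the common attributes are not a superkey of either fragment. The join is lossy.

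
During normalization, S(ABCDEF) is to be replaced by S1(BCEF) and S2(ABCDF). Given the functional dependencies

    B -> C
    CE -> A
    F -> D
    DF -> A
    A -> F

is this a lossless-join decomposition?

Yes

Common attributes: S1 ∩ S2 = {BCF}.
Closure of {BCF}: F → D applies, adding D; DF → A applies, adding A. So (BCF)⁺ = {ABCDF}.
This closure contains every attribute of S2, so S1 ∩ S2 → S2. The join is lossless.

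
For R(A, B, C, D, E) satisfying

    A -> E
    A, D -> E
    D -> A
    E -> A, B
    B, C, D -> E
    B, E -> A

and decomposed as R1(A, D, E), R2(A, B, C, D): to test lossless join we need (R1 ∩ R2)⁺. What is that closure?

R1 ∩ R2 = {A, D}.
A → E applies, adding E
E → A, B applies, adding B
Closure: {A, B, D, E}.

A, B, D, E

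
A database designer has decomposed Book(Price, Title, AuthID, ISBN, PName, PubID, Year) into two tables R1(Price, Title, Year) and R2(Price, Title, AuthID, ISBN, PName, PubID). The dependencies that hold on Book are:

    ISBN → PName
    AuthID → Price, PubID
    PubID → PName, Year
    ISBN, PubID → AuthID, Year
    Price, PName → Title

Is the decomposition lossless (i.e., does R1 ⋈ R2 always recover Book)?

No

Common attributes: R1 ∩ R2 = {Price, Title}.
No dependency enlarges {Price, Title}, so (Price, Title)⁺ = {Price, Title}.
The closure contains neither all of R1 = {Price, Title, Year} nor all of R2 = {Price, Title, AuthID, ISBN, PName, PubID}, so the common attributes are not a superkey of either fragment. The join is lossy.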